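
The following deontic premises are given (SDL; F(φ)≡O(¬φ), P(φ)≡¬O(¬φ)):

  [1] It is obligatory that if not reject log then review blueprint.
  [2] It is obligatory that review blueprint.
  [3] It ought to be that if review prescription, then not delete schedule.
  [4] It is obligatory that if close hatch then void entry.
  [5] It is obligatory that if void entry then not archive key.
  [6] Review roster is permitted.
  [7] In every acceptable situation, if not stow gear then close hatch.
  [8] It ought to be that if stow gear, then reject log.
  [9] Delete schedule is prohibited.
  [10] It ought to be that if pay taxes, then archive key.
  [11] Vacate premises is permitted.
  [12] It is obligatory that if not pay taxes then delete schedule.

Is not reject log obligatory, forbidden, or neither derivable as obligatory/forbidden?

Forbidden

F(delete_schedule) at premise 9 means O(¬delete_schedule).
The contrapositive of premise 12 (O(¬pay_taxes → delete_schedule)) is O(¬delete_schedule → pay_taxes), and O(¬delete_schedule) is already established, so O(pay_taxes).
Applying K to premise 10 (O(pay_taxes → archive_key)) and O(pay_taxes) yields O(archive_key).
Premise 5, O(void_entry → ¬archive_key), contraposes to O(archive_key → ¬void_entry); with O(archive_key) we get O(¬void_entry).
The contrapositive of premise 4 (O(close_hatch → void_entry)) is O(¬void_entry → ¬close_hatch), and O(¬void_entry) is already established, so O(¬close_hatch).
The contrapositive of premise 7 (O(¬stow_gear → close_hatch)) is O(¬close_hatch → stow_gear), and O(¬close_hatch) is already established, so O(stow_gear).
With premise 8, O(stow_gear → reject_log), the K-axiom yields O(reject_log).
Premises 1, 2, 3, 6, 11 do not contribute to this derivation.
Thus O(reject_log), which is F(¬reject_log): ¬reject_log is forbidden.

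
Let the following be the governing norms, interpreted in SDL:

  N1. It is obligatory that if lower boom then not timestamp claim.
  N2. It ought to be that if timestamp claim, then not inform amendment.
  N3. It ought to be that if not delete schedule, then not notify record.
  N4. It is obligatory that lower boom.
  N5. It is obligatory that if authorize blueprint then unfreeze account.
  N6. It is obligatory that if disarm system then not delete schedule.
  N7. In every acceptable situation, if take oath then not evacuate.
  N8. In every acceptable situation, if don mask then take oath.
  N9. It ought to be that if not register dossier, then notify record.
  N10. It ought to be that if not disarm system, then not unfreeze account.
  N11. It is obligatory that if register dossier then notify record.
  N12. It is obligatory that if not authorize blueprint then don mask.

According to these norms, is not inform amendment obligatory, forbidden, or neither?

Premise 2 is O(timestamp_claim → ¬inform_amendment), but O(timestamp_claim) is not derivable from the premises, so it does not yield O(¬inform_amendment).
No premise or chain of K-axiom applications forces O(¬inform_amendment), and none forces O(inform_amendment). So ¬inform_amendment is neither obligatory nor forbidden under these norms.

Neither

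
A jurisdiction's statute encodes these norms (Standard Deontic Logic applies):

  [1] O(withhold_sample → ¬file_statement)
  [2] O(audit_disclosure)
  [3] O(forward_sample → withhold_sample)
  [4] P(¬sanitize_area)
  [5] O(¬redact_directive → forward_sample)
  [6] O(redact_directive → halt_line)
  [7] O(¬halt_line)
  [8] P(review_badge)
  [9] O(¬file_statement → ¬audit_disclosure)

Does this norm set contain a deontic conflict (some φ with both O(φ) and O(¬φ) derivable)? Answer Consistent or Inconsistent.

Inconsistent

Premise 7 states O(¬halt_line) outright.
Premise 6, O(redact_directive → halt_line), contraposes to O(¬halt_line → ¬redact_directive); with O(¬halt_line) we get O(¬redact_directive).
Premise 5 is O(¬redact_directive → forward_sample); since O(¬redact_directive), deontic closure gives O(forward_sample).
With premise 3, O(forward_sample → withhold_sample), the K-axiom yields O(withhold_sample).
From O(withhold_sample) and premise 1, O(withhold_sample → ¬file_statement), we obtain O(¬file_statement).
Premise 9 is O(¬file_statement → ¬audit_disclosure); since O(¬file_statement), deontic closure gives O(¬audit_disclosure).
However, premise 2 gives O(audit_disclosure).
We now have both O(¬audit_disclosure) and O(audit_disclosure) — audit_disclosure is simultaneously obligatory and forbidden, violating the D-axiom.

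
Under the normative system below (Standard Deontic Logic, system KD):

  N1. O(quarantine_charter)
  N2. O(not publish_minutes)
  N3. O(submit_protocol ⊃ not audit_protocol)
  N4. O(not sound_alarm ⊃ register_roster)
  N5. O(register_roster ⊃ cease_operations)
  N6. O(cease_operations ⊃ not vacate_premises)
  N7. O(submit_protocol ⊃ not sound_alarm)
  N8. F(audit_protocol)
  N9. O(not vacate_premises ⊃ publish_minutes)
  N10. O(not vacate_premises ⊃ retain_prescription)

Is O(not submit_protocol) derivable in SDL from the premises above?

Yes

From premise 2 we have O(not publish_minutes).
The contrapositive of premise 9 (O(not vacate_premises ⊃ publish_minutes)) is O(not publish_minutes ⊃ vacate_premises), and O(not publish_minutes) is already established, so O(vacate_premises).
Premise 6, O(cease_operations ⊃ not vacate_premises), contraposes to O(vacate_premises ⊃ not cease_operations); with O(vacate_premises) we get O(not cease_operations).
Premise 5, O(register_roster ⊃ cease_operations), contraposes to O(not cease_operations ⊃ not register_roster); with O(not cease_operations) we get O(not register_roster).
Premise 4 is O(not sound_alarm ⊃ register_roster); contrapositively O(not register_roster ⊃ sound_alarm). Since O(not register_roster) holds, K gives O(sound_alarm).
Premise 7 is O(submit_protocol ⊃ not sound_alarm); contrapositively O(sound_alarm ⊃ not submit_protocol). Since O(sound_alarm) holds, K gives O(not submit_protocol).
Premises 1, 3, 8, 10 do not contribute to this derivation.
So O(not submit_protocol) follows.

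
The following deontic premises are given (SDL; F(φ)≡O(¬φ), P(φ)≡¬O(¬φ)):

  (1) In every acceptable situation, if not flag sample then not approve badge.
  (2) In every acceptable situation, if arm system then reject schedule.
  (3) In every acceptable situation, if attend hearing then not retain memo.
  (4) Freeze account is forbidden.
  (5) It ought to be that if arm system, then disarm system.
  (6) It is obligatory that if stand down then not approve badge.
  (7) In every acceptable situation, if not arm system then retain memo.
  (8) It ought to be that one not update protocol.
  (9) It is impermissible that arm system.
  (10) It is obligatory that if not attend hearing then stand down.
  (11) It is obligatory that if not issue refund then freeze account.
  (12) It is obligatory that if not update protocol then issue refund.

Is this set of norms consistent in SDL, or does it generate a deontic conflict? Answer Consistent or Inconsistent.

Consistent

Premise 11 is O(¬issue_refund → freeze_account), but O(¬issue_refund) is not derivable from the premises, so it does not yield O(freeze_account).
So O(freeze_account) is not derivable, and the apparent clash with O(¬freeze_account) does not arise.
A world satisfying every obligation exists (e.g. approve_badge=false, arm_system=false, attend_hearing=false, disarm_system=false, flag_sample=false, freeze_account=false, issue_refund=true, reject_schedule=false, retain_memo=true, stand_down=true, update_protocol=false); no atom is both obligatory and forbidden, so the set is consistent.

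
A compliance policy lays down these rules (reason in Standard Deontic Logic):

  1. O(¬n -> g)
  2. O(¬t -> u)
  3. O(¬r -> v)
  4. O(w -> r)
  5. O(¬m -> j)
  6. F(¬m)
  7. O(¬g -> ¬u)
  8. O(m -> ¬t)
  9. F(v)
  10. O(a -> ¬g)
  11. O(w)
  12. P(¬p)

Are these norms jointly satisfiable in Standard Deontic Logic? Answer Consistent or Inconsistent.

Premise 3 is O(¬r -> v), but O(¬r) is not derivable from the premises, so it does not yield O(v).
So O(v) is not derivable, and the apparent clash with O(¬v) does not arise.
A world satisfying every obligation exists (e.g. a=false, g=true, j=false, m=true, n=false, p=false, r=true, t=false, u=true, v=false, w=true); no atom is both obligatory and forbidden, so the set is consistent.

Consistent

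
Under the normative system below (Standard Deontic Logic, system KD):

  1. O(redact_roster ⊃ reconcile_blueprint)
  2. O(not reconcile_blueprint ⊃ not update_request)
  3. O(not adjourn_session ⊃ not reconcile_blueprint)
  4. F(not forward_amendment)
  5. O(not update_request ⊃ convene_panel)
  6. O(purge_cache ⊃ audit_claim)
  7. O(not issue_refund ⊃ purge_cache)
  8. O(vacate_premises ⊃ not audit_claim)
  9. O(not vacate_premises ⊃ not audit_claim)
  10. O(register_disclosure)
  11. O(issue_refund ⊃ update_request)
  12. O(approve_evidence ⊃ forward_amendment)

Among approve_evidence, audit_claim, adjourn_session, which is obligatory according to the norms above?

adjourn_session

By case analysis on not vacate_premises: premise 9 gives O(not vacate_premises ⊃ not audit_claim) and premise 8 gives O(vacate_premises ⊃ not audit_claim), so O(not audit_claim) either way.
Premise 6, O(purge_cache ⊃ audit_claim), contraposes to O(not audit_claim ⊃ not purge_cache); with O(not audit_claim) we get O(not purge_cache).
Premise 7 is O(not issue_refund ⊃ purge_cache); contrapositively O(not purge_cache ⊃ issue_refund). Since O(not purge_cache) holds, K gives O(issue_refund).
Applying K to premise 11 (O(issue_refund ⊃ update_request)) and O(issue_refund) yields O(update_request).
Premise 2 is O(not reconcile_blueprint ⊃ not update_request); contrapositively O(update_request ⊃ reconcile_blueprint). Since O(update_request) holds, K gives O(reconcile_blueprint).
Premise 3, O(not adjourn_session ⊃ not reconcile_blueprint), contraposes to O(reconcile_blueprint ⊃ adjourn_session); with O(reconcile_blueprint) we get O(adjourn_session).
So O(adjourn_session) holds — adjourn_session is obligatory. None of the other listed options is made obligatory by any chain of premises.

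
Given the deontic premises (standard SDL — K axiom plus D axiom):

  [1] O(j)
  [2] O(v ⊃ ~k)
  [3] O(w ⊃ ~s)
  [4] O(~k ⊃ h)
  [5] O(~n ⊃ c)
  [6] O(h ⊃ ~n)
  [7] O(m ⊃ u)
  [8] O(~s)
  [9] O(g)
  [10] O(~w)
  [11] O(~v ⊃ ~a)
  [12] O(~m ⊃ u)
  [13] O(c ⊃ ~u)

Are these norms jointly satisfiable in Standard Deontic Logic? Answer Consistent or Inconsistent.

Premise 3 is O(w ⊃ ~s); even if O(~s) held, inferring O(w) would be affirming the consequent — invalid.
So O(w) is not derivable, and the apparent clash with O(~w) does not arise.
A world satisfying every obligation exists (e.g. a=false, c=false, g=true, h=false, j=true, k=true, m=false, n=true, s=false, u=true, v=false, w=false); no atom is both obligatory and forbidden, so the set is consistent.

Consistent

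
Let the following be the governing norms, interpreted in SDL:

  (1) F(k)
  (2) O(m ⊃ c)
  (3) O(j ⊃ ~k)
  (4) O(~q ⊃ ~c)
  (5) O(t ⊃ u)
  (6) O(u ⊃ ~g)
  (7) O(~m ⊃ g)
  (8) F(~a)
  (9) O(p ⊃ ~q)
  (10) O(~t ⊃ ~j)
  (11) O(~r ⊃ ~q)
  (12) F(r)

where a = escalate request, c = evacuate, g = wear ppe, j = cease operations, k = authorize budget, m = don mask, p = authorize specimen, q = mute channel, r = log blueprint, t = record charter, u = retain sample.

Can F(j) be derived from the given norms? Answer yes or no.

Premise 12, F(r), is equivalent to O(~r).
Applying K to premise 11 (O(~r ⊃ ~q)) and O(~r) yields O(~q).
From O(~q) and premise 4, O(~q ⊃ ~c), we obtain O(~c).
Premise 2, O(m ⊃ c), contraposes to O(~c ⊃ ~m); with O(~c) we get O(~m).
Applying K to premise 7 (O(~m ⊃ g)) and O(~m) yields O(g).
The contrapositive of premise 6 (O(u ⊃ ~g)) is O(g ⊃ ~u), and O(g) is already established, so O(~u).
Premise 5 is O(t ⊃ u); contrapositively O(~u ⊃ ~t). Since O(~u) holds, K gives O(~t).
From O(~t) and premise 10, O(~t ⊃ ~j), we obtain O(~j).
Premises 1, 3, 8, 9 do not contribute to this derivation.
So O(~j) holds, i.e. F(j). The claim follows.

Yes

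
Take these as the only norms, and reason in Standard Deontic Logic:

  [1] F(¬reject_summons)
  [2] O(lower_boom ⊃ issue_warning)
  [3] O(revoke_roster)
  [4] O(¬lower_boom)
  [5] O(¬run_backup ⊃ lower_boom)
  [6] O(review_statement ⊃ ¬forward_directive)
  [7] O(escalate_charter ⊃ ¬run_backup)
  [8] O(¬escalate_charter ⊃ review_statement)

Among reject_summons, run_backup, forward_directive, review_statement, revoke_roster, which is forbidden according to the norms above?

forward_directive

Premise 4 gives O(¬lower_boom).
Premise 5, O(¬run_backup ⊃ lower_boom), contraposes to O(¬lower_boom ⊃ run_backup); with O(¬lower_boom) we get O(run_backup).
The contrapositive of premise 7 (O(escalate_charter ⊃ ¬run_backup)) is O(run_backup ⊃ ¬escalate_charter), and O(run_backup) is already established, so O(¬escalate_charter).
From O(¬escalate_charter) and premise 8, O(¬escalate_charter ⊃ review_statement), we obtain O(review_statement).
Applying K to premise 6 (O(review_statement ⊃ ¬forward_directive)) and O(review_statement) yields O(¬forward_directive).
So O(¬forward_directive) holds, i.e. forward_directive is forbidden. None of the other listed options is forbidden under the premises.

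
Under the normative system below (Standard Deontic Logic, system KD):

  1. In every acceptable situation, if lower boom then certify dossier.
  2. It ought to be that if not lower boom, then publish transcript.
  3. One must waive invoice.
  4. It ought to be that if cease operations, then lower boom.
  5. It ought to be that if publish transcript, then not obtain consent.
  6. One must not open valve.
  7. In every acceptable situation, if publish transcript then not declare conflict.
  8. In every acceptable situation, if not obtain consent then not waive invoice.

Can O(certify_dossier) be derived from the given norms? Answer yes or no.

Yes

Premise 3 gives O(waive_invoice).
Premise 8 is O(¬obtain_consent → ¬waive_invoice); contrapositively O(waive_invoice → obtain_consent). Since O(waive_invoice) holds, K gives O(obtain_consent).
Premise 5, O(publish_transcript → ¬obtain_consent), contraposes to O(obtain_consent → ¬publish_transcript); with O(obtain_consent) we get O(¬publish_transcript).
The contrapositive of premise 2 (O(¬lower_boom → publish_transcript)) is O(¬publish_transcript → lower_boom), and O(¬publish_transcript) is already established, so O(lower_boom).
Premise 1 is O(lower_boom → certify_dossier); since O(lower_boom), deontic closure gives O(certify_dossier).
Premises 4, 6, 7 do not contribute to this derivation.
So O(certify_dossier) follows.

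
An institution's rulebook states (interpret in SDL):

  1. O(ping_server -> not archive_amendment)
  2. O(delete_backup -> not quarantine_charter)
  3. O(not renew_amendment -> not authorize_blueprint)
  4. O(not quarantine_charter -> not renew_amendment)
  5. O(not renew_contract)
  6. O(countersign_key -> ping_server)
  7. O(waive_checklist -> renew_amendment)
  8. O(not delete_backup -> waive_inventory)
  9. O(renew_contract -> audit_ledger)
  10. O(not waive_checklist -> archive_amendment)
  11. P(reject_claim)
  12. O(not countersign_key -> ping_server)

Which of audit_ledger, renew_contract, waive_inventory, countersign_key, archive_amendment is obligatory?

waive_inventory

Premises 12 and 6 cover both cases: O(not countersign_key -> ping_server) and O(countersign_key -> ping_server). Since not countersign_key ∨ countersign_key is a tautology, O(ping_server) follows.
With premise 1, O(ping_server -> not archive_amendment), the K-axiom yields O(not archive_amendment).
Premise 10, O(not waive_checklist -> archive_amendment), contraposes to O(not archive_amendment -> waive_checklist); with O(not archive_amendment) we get O(waive_checklist).
Premise 7 is O(waive_checklist -> renew_amendment); since O(waive_checklist), deontic closure gives O(renew_amendment).
The contrapositive of premise 4 (O(not quarantine_charter -> not renew_amendment)) is O(renew_amendment -> quarantine_charter), and O(renew_amendment) is already established, so O(quarantine_charter).
The contrapositive of premise 2 (O(delete_backup -> not quarantine_charter)) is O(quarantine_charter -> not delete_backup), and O(quarantine_charter) is already established, so O(not delete_backup).
Applying K to premise 8 (O(not delete_backup -> waive_inventory)) and O(not delete_backup) yields O(waive_inventory).
So O(waive_inventory) holds — waive_inventory is obligatory. None of the other listed options is made obligatory by any chain of premises.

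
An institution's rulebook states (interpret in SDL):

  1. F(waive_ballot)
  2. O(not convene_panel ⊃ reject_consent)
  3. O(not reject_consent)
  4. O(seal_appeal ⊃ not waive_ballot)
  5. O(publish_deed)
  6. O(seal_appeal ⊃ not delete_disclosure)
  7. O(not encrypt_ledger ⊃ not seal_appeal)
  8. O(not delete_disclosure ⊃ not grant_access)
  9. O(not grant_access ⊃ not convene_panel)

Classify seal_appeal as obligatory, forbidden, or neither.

Forbidden

Premise 3 gives O(not reject_consent).
The contrapositive of premise 2 (O(not convene_panel ⊃ reject_consent)) is O(not reject_consent ⊃ convene_panel), and O(not reject_consent) is already established, so O(convene_panel).
The contrapositive of premise 9 (O(not grant_access ⊃ not convene_panel)) is O(convene_panel ⊃ grant_access), and O(convene_panel) is already established, so O(grant_access).
Premise 8, O(not delete_disclosure ⊃ not grant_access), contraposes to O(grant_access ⊃ delete_disclosure); with O(grant_access) we get O(delete_disclosure).
The contrapositive of premise 6 (O(seal_appeal ⊃ not delete_disclosure)) is O(delete_disclosure ⊃ not seal_appeal), and O(delete_disclosure) is already established, so O(not seal_appeal).
Premises 1, 4, 5, 7 do not contribute to this derivation.
Thus O(not seal_appeal), which is F(seal_appeal): seal_appeal is forbidden.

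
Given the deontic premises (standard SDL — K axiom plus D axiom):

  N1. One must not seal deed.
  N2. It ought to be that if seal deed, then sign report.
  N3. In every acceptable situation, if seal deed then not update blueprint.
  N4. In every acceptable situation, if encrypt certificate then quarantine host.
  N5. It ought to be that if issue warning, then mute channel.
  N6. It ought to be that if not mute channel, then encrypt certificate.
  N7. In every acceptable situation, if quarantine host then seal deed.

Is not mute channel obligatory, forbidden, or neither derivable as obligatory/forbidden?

Forbidden

F(seal_deed) at premise 1 means O(¬seal_deed).
Premise 7, O(quarantine_host → seal_deed), contraposes to O(¬seal_deed → ¬quarantine_host); with O(¬seal_deed) we get O(¬quarantine_host).
Premise 4 is O(encrypt_certificate → quarantine_host); contrapositively O(¬quarantine_host → ¬encrypt_certificate). Since O(¬quarantine_host) holds, K gives O(¬encrypt_certificate).
The contrapositive of premise 6 (O(¬mute_channel → encrypt_certificate)) is O(¬encrypt_certificate → mute_channel), and O(¬encrypt_certificate) is already established, so O(mute_channel).
Premises 2, 3, 5 do not contribute to this derivation.
Thus O(mute_channel), which is F(¬mute_channel): ¬mute_channel is forbidden.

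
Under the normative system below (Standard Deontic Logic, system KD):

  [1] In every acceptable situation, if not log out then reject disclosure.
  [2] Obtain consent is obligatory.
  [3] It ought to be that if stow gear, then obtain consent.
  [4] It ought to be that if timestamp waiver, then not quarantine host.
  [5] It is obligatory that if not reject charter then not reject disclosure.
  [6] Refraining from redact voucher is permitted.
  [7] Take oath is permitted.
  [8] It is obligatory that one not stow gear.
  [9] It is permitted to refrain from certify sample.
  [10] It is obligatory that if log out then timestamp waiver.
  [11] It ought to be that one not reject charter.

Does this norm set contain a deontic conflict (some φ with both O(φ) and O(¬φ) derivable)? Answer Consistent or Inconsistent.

Consistent

Premise 3 is O(stow_gear → obtain_consent); even if O(obtain_consent) held, inferring O(stow_gear) would be affirming the consequent — invalid.
So O(stow_gear) is not derivable, and the apparent clash with O(¬stow_gear) does not arise.
A world satisfying every obligation exists (e.g. certify_sample=false, log_out=true, obtain_consent=true, quarantine_host=false, redact_voucher=false, reject_charter=false, reject_disclosure=false, stow_gear=false, take_oath=false, timestamp_waiver=true); no atom is both obligatory and forbidden, so the set is consistent.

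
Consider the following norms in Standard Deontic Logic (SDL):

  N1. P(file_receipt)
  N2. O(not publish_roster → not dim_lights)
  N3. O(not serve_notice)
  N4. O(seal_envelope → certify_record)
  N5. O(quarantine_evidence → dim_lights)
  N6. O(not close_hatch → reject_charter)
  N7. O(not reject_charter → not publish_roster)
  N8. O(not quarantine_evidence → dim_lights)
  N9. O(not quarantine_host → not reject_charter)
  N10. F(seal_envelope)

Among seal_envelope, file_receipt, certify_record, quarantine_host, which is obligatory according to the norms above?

quarantine_host

Premises 8 and 5 cover both cases: O(not quarantine_evidence → dim_lights) and O(quarantine_evidence → dim_lights). Since not quarantine_evidence ∨ quarantine_evidence is a tautology, O(dim_lights) follows.
Premise 2 is O(not publish_roster → not dim_lights); contrapositively O(dim_lights → publish_roster). Since O(dim_lights) holds, K gives O(publish_roster).
The contrapositive of premise 7 (O(not reject_charter → not publish_roster)) is O(publish_roster → reject_charter), and O(publish_roster) is already established, so O(reject_charter).
The contrapositive of premise 9 (O(not quarantine_host → not reject_charter)) is O(reject_charter → quarantine_host), and O(reject_charter) is already established, so O(quarantine_host).
So O(quarantine_host) holds — quarantine_host is obligatory. None of the other listed options is made obligatory by any chain of premises.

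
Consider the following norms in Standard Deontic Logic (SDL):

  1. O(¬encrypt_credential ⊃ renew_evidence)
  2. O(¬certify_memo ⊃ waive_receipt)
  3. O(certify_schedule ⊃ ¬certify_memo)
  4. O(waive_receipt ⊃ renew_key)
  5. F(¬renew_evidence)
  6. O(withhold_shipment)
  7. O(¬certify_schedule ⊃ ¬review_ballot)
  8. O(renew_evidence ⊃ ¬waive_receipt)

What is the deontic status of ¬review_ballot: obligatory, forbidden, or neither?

Obligatory

F(¬renew_evidence) at premise 5 means O(renew_evidence).
Applying K to premise 8 (O(renew_evidence ⊃ ¬waive_receipt)) and O(renew_evidence) yields O(¬waive_receipt).
The contrapositive of premise 2 (O(¬certify_memo ⊃ waive_receipt)) is O(¬waive_receipt ⊃ certify_memo), and O(¬waive_receipt) is already established, so O(certify_memo).
The contrapositive of premise 3 (O(certify_schedule ⊃ ¬certify_memo)) is O(certify_memo ⊃ ¬certify_schedule), and O(certify_memo) is already established, so O(¬certify_schedule).
Premise 7 is O(¬certify_schedule ⊃ ¬review_ballot); since O(¬certify_schedule), deontic closure gives O(¬review_ballot).
Premises 1, 4, 6 do not contribute to this derivation.
Hence ¬review_ballot is obligatory.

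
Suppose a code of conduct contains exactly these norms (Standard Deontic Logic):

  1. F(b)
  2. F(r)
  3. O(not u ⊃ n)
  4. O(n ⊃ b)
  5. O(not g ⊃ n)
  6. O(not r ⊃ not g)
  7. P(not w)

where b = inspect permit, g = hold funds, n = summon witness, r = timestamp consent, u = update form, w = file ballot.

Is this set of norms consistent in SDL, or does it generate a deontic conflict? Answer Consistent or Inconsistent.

Premise 2 is F(r), i.e. O(not r).
Applying K to premise 6 (O(not r ⊃ not g)) and O(not r) yields O(not g).
From O(not g) and premise 5, O(not g ⊃ n), we obtain O(n).
Applying K to premise 4 (O(n ⊃ b)) and O(n) yields O(b).
Yet premise 1 is F(b), i.e. O(not b).
We now have both O(b) and O(not b) — b is simultaneously obligatory and forbidden, violating the D-axiom.

Inconsistent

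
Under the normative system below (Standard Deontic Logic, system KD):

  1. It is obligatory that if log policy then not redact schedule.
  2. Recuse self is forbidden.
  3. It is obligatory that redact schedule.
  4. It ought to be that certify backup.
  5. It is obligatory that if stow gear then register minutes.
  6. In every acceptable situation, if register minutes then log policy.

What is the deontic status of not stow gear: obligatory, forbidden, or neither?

Obligatory

Premise 3 states O(redact_schedule) outright.
The contrapositive of premise 1 (O(log_policy → ¬redact_schedule)) is O(redact_schedule → ¬log_policy), and O(redact_schedule) is already established, so O(¬log_policy).
Premise 6, O(register_minutes → log_policy), contraposes to O(¬log_policy → ¬register_minutes); with O(¬log_policy) we get O(¬register_minutes).
Premise 5 is O(stow_gear → register_minutes); contrapositively O(¬register_minutes → ¬stow_gear). Since O(¬register_minutes) holds, K gives O(¬stow_gear).
Premises 2, 4 do not contribute to this derivation.
Hence ¬stow_gear is obligatory.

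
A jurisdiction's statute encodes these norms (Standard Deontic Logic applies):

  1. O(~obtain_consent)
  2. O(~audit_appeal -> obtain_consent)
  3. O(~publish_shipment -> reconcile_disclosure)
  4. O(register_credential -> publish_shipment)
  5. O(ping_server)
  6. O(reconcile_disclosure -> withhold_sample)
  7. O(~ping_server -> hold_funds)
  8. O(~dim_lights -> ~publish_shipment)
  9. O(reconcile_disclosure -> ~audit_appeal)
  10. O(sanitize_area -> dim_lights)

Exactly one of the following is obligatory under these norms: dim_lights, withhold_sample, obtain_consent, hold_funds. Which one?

dim_lights

Premise 1 gives O(~obtain_consent).
Premise 2 is O(~audit_appeal -> obtain_consent); contrapositively O(~obtain_consent -> audit_appeal). Since O(~obtain_consent) holds, K gives O(audit_appeal).
The contrapositive of premise 9 (O(reconcile_disclosure -> ~audit_appeal)) is O(audit_appeal -> ~reconcile_disclosure), and O(audit_appeal) is already established, so O(~reconcile_disclosure).
Premise 3, O(~publish_shipment -> reconcile_disclosure), contraposes to O(~reconcile_disclosure -> publish_shipment); with O(~reconcile_disclosure) we get O(publish_shipment).
Premise 8 is O(~dim_lights -> ~publish_shipment); contrapositively O(publish_shipment -> dim_lights). Since O(publish_shipment) holds, K gives O(dim_lights).
So O(dim_lights) holds — dim_lights is obligatory. None of the other listed options is made obligatory by any chain of premises.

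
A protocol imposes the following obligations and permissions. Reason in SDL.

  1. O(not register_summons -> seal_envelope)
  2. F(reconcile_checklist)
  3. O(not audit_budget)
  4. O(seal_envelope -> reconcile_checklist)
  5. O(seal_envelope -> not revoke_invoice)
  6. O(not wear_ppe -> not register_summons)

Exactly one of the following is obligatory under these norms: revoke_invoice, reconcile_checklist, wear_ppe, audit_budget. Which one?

Premise 2 is F(reconcile_checklist), i.e. O(not reconcile_checklist).
The contrapositive of premise 4 (O(seal_envelope -> reconcile_checklist)) is O(not reconcile_checklist -> not seal_envelope), and O(not reconcile_checklist) is already established, so O(not seal_envelope).
Premise 1, O(not register_summons -> seal_envelope), contraposes to O(not seal_envelope -> register_summons); with O(not seal_envelope) we get O(register_summons).
The contrapositive of premise 6 (O(not wear_ppe -> not register_summons)) is O(register_summons -> wear_ppe), and O(register_summons) is already established, so O(wear_ppe).
So O(wear_ppe) holds — wear_ppe is obligatory. None of the other listed options is made obligatory by any chain of premises.

wear_ppe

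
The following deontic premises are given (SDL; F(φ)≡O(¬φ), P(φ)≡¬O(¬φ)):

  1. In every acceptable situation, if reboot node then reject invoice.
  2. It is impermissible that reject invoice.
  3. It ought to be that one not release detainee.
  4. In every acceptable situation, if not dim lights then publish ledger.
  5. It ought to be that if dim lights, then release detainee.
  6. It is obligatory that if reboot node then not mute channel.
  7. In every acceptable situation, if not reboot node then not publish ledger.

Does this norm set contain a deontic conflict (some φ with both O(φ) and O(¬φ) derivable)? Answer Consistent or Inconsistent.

Inconsistent

Premise 2 is F(reject_invoice), i.e. O(¬reject_invoice).
Premise 1 is O(reboot_node → reject_invoice); contrapositively O(¬reject_invoice → ¬reboot_node). Since O(¬reject_invoice) holds, K gives O(¬reboot_node).
Premise 7 is O(¬reboot_node → ¬publish_ledger); since O(¬reboot_node), deontic closure gives O(¬publish_ledger).
The contrapositive of premise 4 (O(¬dim_lights → publish_ledger)) is O(¬publish_ledger → dim_lights), and O(¬publish_ledger) is already established, so O(dim_lights).
From O(dim_lights) and premise 5, O(dim_lights → release_detainee), we obtain O(release_detainee).
Yet premise 3 states O(¬release_detainee).
We now have both O(release_detainee) and O(¬release_detainee) — release_detainee is simultaneously obligatory and forbidden, violating the D-axiom.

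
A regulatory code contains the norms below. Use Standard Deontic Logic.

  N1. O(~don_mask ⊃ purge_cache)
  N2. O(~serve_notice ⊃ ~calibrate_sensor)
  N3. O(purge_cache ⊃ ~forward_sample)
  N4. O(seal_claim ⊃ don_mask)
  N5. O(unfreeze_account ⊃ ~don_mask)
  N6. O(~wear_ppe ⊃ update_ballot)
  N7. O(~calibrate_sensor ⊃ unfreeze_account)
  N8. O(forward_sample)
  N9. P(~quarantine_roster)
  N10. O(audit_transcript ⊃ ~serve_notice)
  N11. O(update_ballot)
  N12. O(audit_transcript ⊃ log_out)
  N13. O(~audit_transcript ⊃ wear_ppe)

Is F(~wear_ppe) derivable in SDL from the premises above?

Premise 8 states O(forward_sample) outright.
Premise 3, O(purge_cache ⊃ ~forward_sample), contraposes to O(forward_sample ⊃ ~purge_cache); with O(forward_sample) we get O(~purge_cache).
Premise 1 is O(~don_mask ⊃ purge_cache); contrapositively O(~purge_cache ⊃ don_mask). Since O(~purge_cache) holds, K gives O(don_mask).
The contrapositive of premise 5 (O(unfreeze_account ⊃ ~don_mask)) is O(don_mask ⊃ ~unfreeze_account), and O(don_mask) is already established, so O(~unfreeze_account).
Premise 7, O(~calibrate_sensor ⊃ unfreeze_account), contraposes to O(~unfreeze_account ⊃ calibrate_sensor); with O(~unfreeze_account) we get O(calibrate_sensor).
Premise 2, O(~serve_notice ⊃ ~calibrate_sensor), contraposes to O(calibrate_sensor ⊃ serve_notice); with O(calibrate_sensor) we get O(serve_notice).
Premise 10, O(audit_transcript ⊃ ~serve_notice), contraposes to O(serve_notice ⊃ ~audit_transcript); with O(serve_notice) we get O(~audit_transcript).
With premise 13, O(~audit_transcript ⊃ wear_ppe), the K-axiom yields O(wear_ppe).
Premises 4, 6, 9, 11, 12 do not contribute to this derivation.
So O(wear_ppe) holds, i.e. F(~wear_ppe). The claim follows.

Yes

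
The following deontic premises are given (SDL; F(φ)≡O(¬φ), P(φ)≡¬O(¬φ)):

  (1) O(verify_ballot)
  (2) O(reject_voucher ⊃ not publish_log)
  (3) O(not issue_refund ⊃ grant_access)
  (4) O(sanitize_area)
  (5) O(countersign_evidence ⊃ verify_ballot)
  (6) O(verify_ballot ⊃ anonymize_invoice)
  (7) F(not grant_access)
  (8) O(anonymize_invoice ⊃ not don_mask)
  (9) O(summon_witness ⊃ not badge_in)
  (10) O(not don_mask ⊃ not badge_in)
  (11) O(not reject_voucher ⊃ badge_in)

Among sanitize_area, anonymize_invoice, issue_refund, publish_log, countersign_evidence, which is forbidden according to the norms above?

Premise 1 states O(verify_ballot) outright.
With premise 6, O(verify_ballot ⊃ anonymize_invoice), the K-axiom yields O(anonymize_invoice).
Premise 8 is O(anonymize_invoice ⊃ not don_mask); since O(anonymize_invoice), deontic closure gives O(not don_mask).
Applying K to premise 10 (O(not don_mask ⊃ not badge_in)) and O(not don_mask) yields O(not badge_in).
Premise 11 is O(not reject_voucher ⊃ badge_in); contrapositively O(not badge_in ⊃ reject_voucher). Since O(not badge_in) holds, K gives O(reject_voucher).
Premise 2 is O(reject_voucher ⊃ not publish_log); since O(reject_voucher), deontic closure gives O(not publish_log).
So O(not publish_log) holds, i.e. publish_log is forbidden. None of the other listed options is forbidden under the premises.

publish_log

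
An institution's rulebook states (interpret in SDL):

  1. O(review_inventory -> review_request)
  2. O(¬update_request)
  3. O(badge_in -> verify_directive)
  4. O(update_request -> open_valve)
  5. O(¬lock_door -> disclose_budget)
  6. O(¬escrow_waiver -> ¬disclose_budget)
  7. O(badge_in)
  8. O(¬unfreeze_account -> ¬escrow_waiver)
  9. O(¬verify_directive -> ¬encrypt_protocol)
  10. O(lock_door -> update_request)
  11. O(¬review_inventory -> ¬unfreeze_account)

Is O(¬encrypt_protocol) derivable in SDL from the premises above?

No

Premise 9 is O(¬verify_directive -> ¬encrypt_protocol), but O(¬verify_directive) is not derivable from the premises, so it does not yield O(¬encrypt_protocol).
No other premise forces O(¬encrypt_protocol). An ideal world satisfying every premise can still have ¬encrypt_protocol false, so O(¬encrypt_protocol) is not derivable.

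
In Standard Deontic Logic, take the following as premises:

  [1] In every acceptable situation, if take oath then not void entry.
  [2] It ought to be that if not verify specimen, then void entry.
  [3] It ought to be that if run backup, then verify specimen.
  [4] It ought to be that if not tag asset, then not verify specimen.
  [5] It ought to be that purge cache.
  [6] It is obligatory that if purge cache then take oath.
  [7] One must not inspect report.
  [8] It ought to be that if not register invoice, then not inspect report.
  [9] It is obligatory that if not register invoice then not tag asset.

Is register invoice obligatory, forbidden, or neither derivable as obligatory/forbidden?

Obligatory

From premise 5 we have O(purge_cache).
With premise 6, O(purge_cache → take_oath), the K-axiom yields O(take_oath).
Premise 1 is O(take_oath → ¬void_entry); since O(take_oath), deontic closure gives O(¬void_entry).
The contrapositive of premise 2 (O(¬verify_specimen → void_entry)) is O(¬void_entry → verify_specimen), and O(¬void_entry) is already established, so O(verify_specimen).
Premise 4 is O(¬tag_asset → ¬verify_specimen); contrapositively O(verify_specimen → tag_asset). Since O(verify_specimen) holds, K gives O(tag_asset).
The contrapositive of premise 9 (O(¬register_invoice → ¬tag_asset)) is O(tag_asset → register_invoice), and O(tag_asset) is already established, so O(register_invoice).
Premises 3, 7, 8 do not contribute to this derivation.
Hence register_invoice is obligatory.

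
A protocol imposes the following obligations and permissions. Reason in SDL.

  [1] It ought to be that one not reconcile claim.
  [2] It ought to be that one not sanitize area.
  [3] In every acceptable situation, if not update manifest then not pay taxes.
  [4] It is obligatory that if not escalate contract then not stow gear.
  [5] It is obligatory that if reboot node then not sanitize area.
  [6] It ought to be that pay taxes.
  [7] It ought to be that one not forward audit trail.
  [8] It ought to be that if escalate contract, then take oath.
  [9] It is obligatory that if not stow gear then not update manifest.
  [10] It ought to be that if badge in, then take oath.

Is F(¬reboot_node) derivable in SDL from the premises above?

Premise 5 is O(reboot_node → ¬sanitize_area); even if O(¬sanitize_area) held, inferring O(reboot_node) would be affirming the consequent — invalid.
No other premise forces O(reboot_node). An ideal world satisfying every premise can still have ¬reboot_node true, so F(¬reboot_node) is not derivable.

No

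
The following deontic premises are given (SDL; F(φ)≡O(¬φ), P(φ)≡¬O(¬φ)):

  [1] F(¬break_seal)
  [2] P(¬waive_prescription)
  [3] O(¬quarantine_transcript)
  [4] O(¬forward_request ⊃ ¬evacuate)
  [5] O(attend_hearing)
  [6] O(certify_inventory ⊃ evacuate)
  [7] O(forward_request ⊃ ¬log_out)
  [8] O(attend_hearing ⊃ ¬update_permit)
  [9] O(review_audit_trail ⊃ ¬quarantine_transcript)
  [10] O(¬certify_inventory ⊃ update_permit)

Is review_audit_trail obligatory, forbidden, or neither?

Neither

Premise 9 is O(review_audit_trail ⊃ ¬quarantine_transcript); even if O(¬quarantine_transcript) held, inferring O(review_audit_trail) would be affirming the consequent — invalid.
No premise or chain of K-axiom applications forces O(review_audit_trail), and none forces O(¬review_audit_trail). So review_audit_trail is neither obligatory nor forbidden under these norms.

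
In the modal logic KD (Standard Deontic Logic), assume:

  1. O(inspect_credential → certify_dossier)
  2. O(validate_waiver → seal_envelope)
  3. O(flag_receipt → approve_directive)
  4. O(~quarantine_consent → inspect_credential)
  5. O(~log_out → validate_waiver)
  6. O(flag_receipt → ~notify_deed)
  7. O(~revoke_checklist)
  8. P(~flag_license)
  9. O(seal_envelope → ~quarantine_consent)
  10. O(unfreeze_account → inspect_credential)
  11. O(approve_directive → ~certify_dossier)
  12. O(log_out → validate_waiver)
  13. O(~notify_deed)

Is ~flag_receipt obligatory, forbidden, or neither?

Premises 12 and 5 are O(log_out → validate_waiver) and O(~log_out → validate_waiver); every ideal world satisfies log_out or ~log_out, so in either case validate_waiver holds — hence O(validate_waiver).
Applying K to premise 2 (O(validate_waiver → seal_envelope)) and O(validate_waiver) yields O(seal_envelope).
Applying K to premise 9 (O(seal_envelope → ~quarantine_consent)) and O(seal_envelope) yields O(~quarantine_consent).
With premise 4, O(~quarantine_consent → inspect_credential), the K-axiom yields O(inspect_credential).
With premise 1, O(inspect_credential → certify_dossier), the K-axiom yields O(certify_dossier).
Premise 11 is O(approve_directive → ~certify_dossier); contrapositively O(certify_dossier → ~approve_directive). Since O(certify_dossier) holds, K gives O(~approve_directive).
Premise 3 is O(flag_receipt → approve_directive); contrapositively O(~approve_directive → ~flag_receipt). Since O(~approve_directive) holds, K gives O(~flag_receipt).
Premises 6, 7, 8, 10, 13 do not contribute to this derivation.
Hence ~flag_receipt is obligatory.

Obligatory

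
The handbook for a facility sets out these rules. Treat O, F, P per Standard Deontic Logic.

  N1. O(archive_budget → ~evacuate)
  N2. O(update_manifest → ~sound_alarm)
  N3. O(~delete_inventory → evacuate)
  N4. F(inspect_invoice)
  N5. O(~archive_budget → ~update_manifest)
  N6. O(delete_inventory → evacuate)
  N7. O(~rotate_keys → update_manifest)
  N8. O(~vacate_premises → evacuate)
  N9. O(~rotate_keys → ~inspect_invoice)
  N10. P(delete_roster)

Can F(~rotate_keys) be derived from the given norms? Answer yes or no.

Yes

By case analysis on delete_inventory: premise 6 gives O(delete_inventory → evacuate) and premise 3 gives O(~delete_inventory → evacuate), so O(evacuate) either way.
Premise 1 is O(archive_budget → ~evacuate); contrapositively O(evacuate → ~archive_budget). Since O(evacuate) holds, K gives O(~archive_budget).
Premise 5 is O(~archive_budget → ~update_manifest); since O(~archive_budget), deontic closure gives O(~update_manifest).
Premise 7 is O(~rotate_keys → update_manifest); contrapositively O(~update_manifest → rotate_keys). Since O(~update_manifest) holds, K gives O(rotate_keys).
Premises 2, 4, 8, 9, 10 do not contribute to this derivation.
So O(rotate_keys) holds, i.e. F(~rotate_keys). The claim follows.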